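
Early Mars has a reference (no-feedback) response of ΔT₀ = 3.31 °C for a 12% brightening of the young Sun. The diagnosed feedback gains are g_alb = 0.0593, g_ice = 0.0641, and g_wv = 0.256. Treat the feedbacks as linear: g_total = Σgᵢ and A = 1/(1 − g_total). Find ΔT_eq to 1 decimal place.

5.3 °C

Total gain g = 0.0593 + 0.0641 + 0.256 = 0.3794.
Amplification A = 1/(1 − 0.3794) = 1.611.
ΔT = 3.31 × 1.611 = 5.3 °C.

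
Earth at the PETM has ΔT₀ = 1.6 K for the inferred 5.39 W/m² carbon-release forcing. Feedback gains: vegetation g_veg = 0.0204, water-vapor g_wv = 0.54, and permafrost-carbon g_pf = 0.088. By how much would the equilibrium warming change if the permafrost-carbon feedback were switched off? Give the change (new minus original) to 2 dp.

Original: g = 0.6484, ΔT = 1.6/(1−0.6484) = 4.5506 K.
Without permafrost-carbon: g' = 0.5604, ΔT' = 1.6/(1−0.5604) = 3.6397 K.
Change = 3.6397 − 4.5506 = -0.91 K.

-0.91 K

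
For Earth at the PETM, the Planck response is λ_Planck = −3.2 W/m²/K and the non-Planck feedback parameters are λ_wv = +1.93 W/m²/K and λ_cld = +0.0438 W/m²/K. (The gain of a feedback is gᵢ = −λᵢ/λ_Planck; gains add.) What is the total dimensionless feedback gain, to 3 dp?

0.617

Convert to gains: g_wv = 1.93/3.2 = 0.6031; g_cld = 0.0438/3.2 = 0.01369.
Total gain g = 0.61679.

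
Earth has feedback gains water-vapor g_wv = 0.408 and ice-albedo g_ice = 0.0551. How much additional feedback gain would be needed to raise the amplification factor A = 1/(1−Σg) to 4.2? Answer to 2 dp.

0.30

Current total gain = 0.4631.
Target gain for A = 4.2: g* = 1 − 1/4.2 = 0.7619.
Additional gain needed = 0.7619 − 0.4631 = 0.30.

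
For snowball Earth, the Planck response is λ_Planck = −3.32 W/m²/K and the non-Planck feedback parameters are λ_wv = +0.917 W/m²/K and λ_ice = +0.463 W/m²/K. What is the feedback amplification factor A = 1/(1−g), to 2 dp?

1.71

Convert to gains: g_wv = 0.917/3.32 = 0.2762; g_ice = 0.463/3.32 = 0.1395.
Total gain g = 0.4157.
A = 1/(1 − 0.4157) = 1.71.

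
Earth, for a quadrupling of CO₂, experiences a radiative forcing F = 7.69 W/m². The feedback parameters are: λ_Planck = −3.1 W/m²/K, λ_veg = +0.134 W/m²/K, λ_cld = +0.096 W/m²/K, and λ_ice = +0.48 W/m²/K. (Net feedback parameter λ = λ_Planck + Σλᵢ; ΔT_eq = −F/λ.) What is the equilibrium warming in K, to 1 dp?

3.2 K

Net feedback parameter λ = (−3.1) + (+0.134) + (+0.096) + (+0.48) = -2.39 W/m²/K.
ΔT = −F/λ = −7.69/(-2.39) = 3.2 K.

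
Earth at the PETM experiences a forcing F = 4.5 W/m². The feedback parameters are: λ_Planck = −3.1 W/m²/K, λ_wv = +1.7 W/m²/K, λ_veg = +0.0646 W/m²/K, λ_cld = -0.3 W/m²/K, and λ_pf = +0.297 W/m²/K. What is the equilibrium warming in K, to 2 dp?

3.36 K

Net feedback parameter λ = (−3.1) + (+1.7) + (+0.0646) + (-0.3) + (+0.297) = -1.3384 W/m²/K.
ΔT = −F/λ = −4.5/(-1.3384) = 3.36 K.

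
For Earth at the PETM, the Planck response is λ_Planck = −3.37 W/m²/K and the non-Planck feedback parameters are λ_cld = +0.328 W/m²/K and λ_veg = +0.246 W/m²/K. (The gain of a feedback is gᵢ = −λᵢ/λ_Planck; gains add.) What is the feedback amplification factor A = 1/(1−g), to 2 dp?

Convert to gains: g_cld = 0.328/3.37 = 0.09733; g_veg = 0.246/3.37 = 0.073.
Total gain g = 0.17033.
A = 1/(1 − 0.17033) = 1.21.

1.21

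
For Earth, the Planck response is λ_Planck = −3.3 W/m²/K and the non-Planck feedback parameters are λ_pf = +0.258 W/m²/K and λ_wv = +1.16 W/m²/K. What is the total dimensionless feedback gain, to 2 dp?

0.43

Convert to gains: g_pf = 0.258/3.3 = 0.07818; g_wv = 1.16/3.3 = 0.3515.
Total gain g = 0.42968.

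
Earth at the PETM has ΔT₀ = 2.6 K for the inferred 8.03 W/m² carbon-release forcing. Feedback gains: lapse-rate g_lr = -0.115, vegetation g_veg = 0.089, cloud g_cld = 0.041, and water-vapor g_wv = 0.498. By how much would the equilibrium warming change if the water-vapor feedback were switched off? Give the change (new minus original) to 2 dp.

Original: g = 0.513, ΔT = 2.6/(1−0.513) = 5.3388 K.
Without water-vapor: g' = 0.015, ΔT' = 2.6/(1−0.015) = 2.6396 K.
Change = 2.6396 − 5.3388 = -2.70 K.

-2.70 K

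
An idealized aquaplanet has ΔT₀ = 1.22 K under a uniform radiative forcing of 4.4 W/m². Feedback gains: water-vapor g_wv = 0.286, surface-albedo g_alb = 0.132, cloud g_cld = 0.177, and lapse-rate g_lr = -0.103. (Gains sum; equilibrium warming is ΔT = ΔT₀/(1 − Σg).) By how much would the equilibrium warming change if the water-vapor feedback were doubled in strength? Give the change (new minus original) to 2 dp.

3.09 K

Original: g = 0.492, ΔT = 1.22/(1−0.492) = 2.4016 K.
With doubled water-vapor: g' = 0.778, ΔT' = 1.22/(1−0.778) = 5.4955 K.
Change = 5.4955 − 2.4016 = 3.09 K.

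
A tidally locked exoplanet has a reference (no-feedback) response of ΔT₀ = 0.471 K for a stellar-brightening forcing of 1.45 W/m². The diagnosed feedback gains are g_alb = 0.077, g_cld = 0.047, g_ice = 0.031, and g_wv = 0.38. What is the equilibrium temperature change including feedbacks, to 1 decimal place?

Total gain g = 0.077 + 0.047 + 0.031 + 0.38 = 0.535.
Amplification A = 1/(1 − 0.535) = 2.151.
ΔT = 0.471 × 2.151 = 1.0 K.

1.0 K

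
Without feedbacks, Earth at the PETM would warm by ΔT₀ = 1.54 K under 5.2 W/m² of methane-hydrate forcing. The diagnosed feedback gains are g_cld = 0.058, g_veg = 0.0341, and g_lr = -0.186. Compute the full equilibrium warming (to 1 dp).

Total gain g = 0.058 + 0.0341 − 0.186 = -0.0939.
Amplification A = 1/(1 + 0.0939) = 0.9142.
ΔT = 1.54 × 0.9142 = 1.4 K.

1.4 K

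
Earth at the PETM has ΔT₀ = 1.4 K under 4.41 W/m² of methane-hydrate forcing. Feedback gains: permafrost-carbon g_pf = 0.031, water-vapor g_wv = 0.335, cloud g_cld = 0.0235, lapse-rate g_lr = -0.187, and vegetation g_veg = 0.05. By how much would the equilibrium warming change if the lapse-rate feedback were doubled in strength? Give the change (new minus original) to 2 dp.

-0.37 K

Original: g = 0.2525, ΔT = 1.4/(1−0.2525) = 1.8729 K.
With doubled lapse-rate: g' = 0.0655, ΔT' = 1.4/(1−0.0655) = 1.4981 K.
Change = 1.4981 − 1.8729 = -0.37 K.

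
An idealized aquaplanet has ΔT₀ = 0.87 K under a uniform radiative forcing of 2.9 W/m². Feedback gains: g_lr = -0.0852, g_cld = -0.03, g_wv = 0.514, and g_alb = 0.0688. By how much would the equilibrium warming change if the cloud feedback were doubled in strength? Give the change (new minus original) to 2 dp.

Original: g = 0.4676, ΔT = 0.87/(1−0.4676) = 1.6341 K.
With doubled cloud: g' = 0.4376, ΔT' = 0.87/(1−0.4376) = 1.5469 K.
Change = 1.5469 − 1.6341 = -0.09 K.

-0.09 K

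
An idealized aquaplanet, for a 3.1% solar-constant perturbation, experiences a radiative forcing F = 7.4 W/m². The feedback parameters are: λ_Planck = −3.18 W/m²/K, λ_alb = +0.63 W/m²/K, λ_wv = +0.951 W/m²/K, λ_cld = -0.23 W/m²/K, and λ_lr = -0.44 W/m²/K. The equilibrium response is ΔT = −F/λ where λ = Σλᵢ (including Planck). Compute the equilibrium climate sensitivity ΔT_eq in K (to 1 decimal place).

Net feedback parameter λ = (−3.18) + (+0.63) + (+0.951) + (-0.23) + (-0.44) = -2.269 W/m²/K.
ΔT = −F/λ = −7.4/(-2.269) = 3.3 K.

3.3 K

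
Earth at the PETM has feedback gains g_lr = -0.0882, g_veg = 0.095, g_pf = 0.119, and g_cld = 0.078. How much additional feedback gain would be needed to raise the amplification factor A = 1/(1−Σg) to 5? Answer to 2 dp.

Current total gain = 0.2038.
Target gain for A = 5: g* = 1 − 1/5 = 0.8.
Additional gain needed = 0.8 − 0.2038 = 0.60.

0.60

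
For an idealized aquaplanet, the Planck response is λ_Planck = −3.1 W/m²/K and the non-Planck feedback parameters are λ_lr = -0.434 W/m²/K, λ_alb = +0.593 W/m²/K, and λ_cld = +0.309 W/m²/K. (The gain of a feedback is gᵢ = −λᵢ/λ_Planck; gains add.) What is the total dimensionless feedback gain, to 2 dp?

0.15

Convert to gains: g_lr = -0.434/3.1 = -0.14; g_alb = 0.593/3.1 = 0.1913; g_cld = 0.309/3.1 = 0.09968.
Total gain g = 0.15098.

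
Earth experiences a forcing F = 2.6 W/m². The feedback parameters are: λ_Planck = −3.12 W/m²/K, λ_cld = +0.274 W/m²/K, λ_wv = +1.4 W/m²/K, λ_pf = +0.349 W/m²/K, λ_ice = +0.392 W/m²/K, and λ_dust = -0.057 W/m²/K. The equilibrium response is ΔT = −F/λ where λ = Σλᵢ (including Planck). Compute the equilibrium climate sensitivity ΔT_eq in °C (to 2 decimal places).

Net feedback parameter λ = (−3.12) + (+0.274) + (+1.4) + (+0.349) + (+0.392) + (-0.057) = -0.762 W/m²/K.
ΔT = −F/λ = −2.6/(-0.762) = 3.41 °C.

3.41 °C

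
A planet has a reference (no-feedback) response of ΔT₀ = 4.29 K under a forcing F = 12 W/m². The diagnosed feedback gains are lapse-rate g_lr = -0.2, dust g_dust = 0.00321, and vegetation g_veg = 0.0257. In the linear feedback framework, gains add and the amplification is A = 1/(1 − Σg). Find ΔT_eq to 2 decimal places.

Total gain g = -0.2 + 0.00321 + 0.0257 = -0.17109.
Amplification A = 1/(1 + 0.17109) = 0.8539.
ΔT = 4.29 × 0.8539 = 3.66 K.

3.66 K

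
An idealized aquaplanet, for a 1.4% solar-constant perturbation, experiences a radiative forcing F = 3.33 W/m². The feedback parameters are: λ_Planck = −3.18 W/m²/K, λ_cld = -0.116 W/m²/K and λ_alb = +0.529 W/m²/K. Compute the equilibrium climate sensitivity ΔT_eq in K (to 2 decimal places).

1.20 K

Net feedback parameter λ = (−3.18) + (-0.116) + (+0.529) = -2.767 W/m²/K.
ΔT = −F/λ = −3.33/(-2.767) = 1.20 K.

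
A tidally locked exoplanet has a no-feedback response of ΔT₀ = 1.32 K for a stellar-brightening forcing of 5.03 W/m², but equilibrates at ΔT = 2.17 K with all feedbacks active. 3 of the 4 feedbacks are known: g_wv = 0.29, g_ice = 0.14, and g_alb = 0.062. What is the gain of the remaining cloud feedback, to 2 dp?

-0.10

Amplification A = ΔT/ΔT₀ = 2.17/1.32 = 1.644.
Total gain g = 1 − 1/A = 1 − 1/1.644 = 0.3917.
Known gains sum to 0.29 + 0.14 + 0.062 = 0.492.
g_cld = 0.3917 − 0.492 = -0.10.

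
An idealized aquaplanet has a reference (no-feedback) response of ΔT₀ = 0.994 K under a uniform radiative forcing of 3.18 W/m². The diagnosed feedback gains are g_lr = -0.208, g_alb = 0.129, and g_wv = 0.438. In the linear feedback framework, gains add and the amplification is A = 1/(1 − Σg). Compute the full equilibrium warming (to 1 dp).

Total gain g = -0.208 + 0.129 + 0.438 = 0.359.
Amplification A = 1/(1 − 0.359) = 1.56.
ΔT = 0.994 × 1.56 = 1.6 K.

1.6 K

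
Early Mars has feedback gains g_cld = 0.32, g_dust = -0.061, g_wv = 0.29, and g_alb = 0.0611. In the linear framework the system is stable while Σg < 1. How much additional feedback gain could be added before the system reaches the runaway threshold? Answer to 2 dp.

Current total gain = 0.32 − 0.061 + 0.29 + 0.0611 = 0.6101.
Margin to runaway = 1 − 0.6101 = 0.39.

0.39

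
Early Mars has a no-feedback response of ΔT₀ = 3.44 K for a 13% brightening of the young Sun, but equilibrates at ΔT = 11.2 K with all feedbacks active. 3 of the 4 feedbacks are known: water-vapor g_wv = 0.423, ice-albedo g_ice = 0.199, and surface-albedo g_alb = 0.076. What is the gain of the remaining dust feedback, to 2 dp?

Amplification A = ΔT/ΔT₀ = 11.2/3.44 = 3.256.
Total gain g = 1 − 1/A = 1 − 1/3.256 = 0.6929.
Known gains sum to 0.423 + 0.199 + 0.076 = 0.698.
g_dust = 0.6929 − 0.698 = -0.01.

-0.01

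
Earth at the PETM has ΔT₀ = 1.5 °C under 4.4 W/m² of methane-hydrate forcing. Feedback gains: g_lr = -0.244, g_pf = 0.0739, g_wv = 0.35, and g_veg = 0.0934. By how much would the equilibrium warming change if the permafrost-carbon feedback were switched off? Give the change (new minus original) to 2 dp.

Original: g = 0.2733, ΔT = 1.5/(1−0.2733) = 2.0641 °C.
Without permafrost-carbon: g' = 0.1994, ΔT' = 1.5/(1−0.1994) = 1.8736 °C.
Change = 1.8736 − 2.0641 = -0.19 °C.

-0.19 °C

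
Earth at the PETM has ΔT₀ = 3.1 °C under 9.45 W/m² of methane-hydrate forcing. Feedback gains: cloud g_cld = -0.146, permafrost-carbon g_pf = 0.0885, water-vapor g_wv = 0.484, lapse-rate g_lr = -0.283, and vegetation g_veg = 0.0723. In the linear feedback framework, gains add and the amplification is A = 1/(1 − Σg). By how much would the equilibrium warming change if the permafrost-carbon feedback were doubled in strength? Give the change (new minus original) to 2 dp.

Original: g = 0.2158, ΔT = 3.1/(1−0.2158) = 3.9531 °C.
With doubled permafrost-carbon: g' = 0.3043, ΔT' = 3.1/(1−0.3043) = 4.4559 °C.
Change = 4.4559 − 3.9531 = 0.50 °C.

0.50 °C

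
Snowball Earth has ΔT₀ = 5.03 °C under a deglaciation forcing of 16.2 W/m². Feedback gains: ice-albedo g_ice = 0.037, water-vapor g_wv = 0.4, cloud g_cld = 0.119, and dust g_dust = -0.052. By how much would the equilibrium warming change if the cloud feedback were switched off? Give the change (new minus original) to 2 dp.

-1.96 °C

Original: g = 0.504, ΔT = 5.03/(1−0.504) = 10.1411 °C.
Without cloud: g' = 0.385, ΔT' = 5.03/(1−0.385) = 8.1789 °C.
Change = 8.1789 − 10.1411 = -1.96 °C.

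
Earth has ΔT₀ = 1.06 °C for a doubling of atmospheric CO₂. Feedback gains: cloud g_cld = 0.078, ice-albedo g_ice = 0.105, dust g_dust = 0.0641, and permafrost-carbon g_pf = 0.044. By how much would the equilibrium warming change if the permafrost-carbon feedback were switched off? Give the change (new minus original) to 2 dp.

-0.09 °C

Original: g = 0.2911, ΔT = 1.06/(1−0.2911) = 1.4953 °C.
Without permafrost-carbon: g' = 0.2471, ΔT' = 1.06/(1−0.2471) = 1.4079 °C.
Change = 1.4079 − 1.4953 = -0.09 °C.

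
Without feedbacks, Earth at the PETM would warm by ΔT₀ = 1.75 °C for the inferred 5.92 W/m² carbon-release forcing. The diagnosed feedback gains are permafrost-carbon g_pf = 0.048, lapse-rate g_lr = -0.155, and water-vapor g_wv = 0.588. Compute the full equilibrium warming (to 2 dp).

Total gain g = 0.048 − 0.155 + 0.588 = 0.481.
Amplification A = 1/(1 − 0.481) = 1.927.
ΔT = 1.75 × 1.927 = 3.37 °C.

3.37 °C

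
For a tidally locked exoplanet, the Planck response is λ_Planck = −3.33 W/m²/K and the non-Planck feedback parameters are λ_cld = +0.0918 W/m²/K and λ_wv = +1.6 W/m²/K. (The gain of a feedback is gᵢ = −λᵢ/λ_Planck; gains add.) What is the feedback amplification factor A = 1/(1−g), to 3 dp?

2.033

Convert to gains: g_cld = 0.0918/3.33 = 0.02757; g_wv = 1.6/3.33 = 0.4805.
Total gain g = 0.50807.
A = 1/(1 − 0.50807) = 2.033.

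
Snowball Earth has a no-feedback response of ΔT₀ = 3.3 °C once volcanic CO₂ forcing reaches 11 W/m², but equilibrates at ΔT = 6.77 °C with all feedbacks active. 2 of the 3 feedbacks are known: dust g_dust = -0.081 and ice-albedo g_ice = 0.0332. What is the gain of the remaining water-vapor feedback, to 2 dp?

Amplification A = ΔT/ΔT₀ = 6.77/3.3 = 2.052.
Total gain g = 1 − 1/A = 1 − 1/2.052 = 0.5127.
Known gains sum to -0.081 + 0.0332 = -0.0478.
g_wv = 0.5127 + 0.0478 = 0.56.

0.56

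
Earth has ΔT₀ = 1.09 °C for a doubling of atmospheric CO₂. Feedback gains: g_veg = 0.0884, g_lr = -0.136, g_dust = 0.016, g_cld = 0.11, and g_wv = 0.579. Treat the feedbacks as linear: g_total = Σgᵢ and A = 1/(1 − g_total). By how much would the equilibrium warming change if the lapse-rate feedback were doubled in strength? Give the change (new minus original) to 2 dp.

Original: g = 0.6574, ΔT = 1.09/(1−0.6574) = 3.1816 °C.
With doubled lapse-rate: g' = 0.5214, ΔT' = 1.09/(1−0.5214) = 2.2775 °C.
Change = 2.2775 − 3.1816 = -0.90 °C.

-0.90 °C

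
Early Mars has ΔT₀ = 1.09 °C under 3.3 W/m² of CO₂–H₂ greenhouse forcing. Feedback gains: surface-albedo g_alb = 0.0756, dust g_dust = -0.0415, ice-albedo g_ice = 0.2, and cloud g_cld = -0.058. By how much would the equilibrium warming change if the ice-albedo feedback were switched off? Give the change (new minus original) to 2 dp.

-0.26 °C

Original: g = 0.1761, ΔT = 1.09/(1−0.1761) = 1.3230 °C.
Without ice-albedo: g' = -0.0239, ΔT' = 1.09/(1+0.0239) = 1.0646 °C.
Change = 1.0646 − 1.3230 = -0.26 °C.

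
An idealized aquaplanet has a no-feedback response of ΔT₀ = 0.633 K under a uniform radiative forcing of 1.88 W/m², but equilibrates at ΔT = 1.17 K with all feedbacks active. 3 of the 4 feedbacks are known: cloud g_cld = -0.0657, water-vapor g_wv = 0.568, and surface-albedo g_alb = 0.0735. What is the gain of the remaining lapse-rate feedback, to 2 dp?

Amplification A = ΔT/ΔT₀ = 1.17/0.633 = 1.848.
Total gain g = 1 − 1/A = 1 − 1/1.848 = 0.4589.
Known gains sum to -0.0657 + 0.568 + 0.0735 = 0.5758.
g_lr = 0.4589 − 0.5758 = -0.12.

-0.12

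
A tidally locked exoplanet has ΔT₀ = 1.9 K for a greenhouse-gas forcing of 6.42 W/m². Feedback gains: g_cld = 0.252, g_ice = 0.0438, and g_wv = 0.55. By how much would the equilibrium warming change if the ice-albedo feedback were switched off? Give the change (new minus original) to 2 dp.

Original: g = 0.8458, ΔT = 1.9/(1−0.8458) = 12.3217 K.
Without ice-albedo: g' = 0.802, ΔT' = 1.9/(1−0.802) = 9.5960 K.
Change = 9.5960 − 12.3217 = -2.73 K.

-2.73 K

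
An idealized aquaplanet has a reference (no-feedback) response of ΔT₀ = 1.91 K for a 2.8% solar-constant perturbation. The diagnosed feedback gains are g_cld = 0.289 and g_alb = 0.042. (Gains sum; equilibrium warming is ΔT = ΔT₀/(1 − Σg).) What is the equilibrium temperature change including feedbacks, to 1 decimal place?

2.9 K

Total gain g = 0.289 + 0.042 = 0.331.
Amplification A = 1/(1 − 0.331) = 1.495.
ΔT = 1.91 × 1.495 = 2.9 K.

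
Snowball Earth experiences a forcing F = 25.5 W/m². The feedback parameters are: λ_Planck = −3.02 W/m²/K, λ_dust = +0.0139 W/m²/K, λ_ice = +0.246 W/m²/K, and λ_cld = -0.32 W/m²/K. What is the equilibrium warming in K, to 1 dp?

8.3 K

Net feedback parameter λ = (−3.02) + (+0.0139) + (+0.246) + (-0.32) = -3.0801 W/m²/K.
ΔT = −F/λ = −25.5/(-3.0801) = 8.3 K.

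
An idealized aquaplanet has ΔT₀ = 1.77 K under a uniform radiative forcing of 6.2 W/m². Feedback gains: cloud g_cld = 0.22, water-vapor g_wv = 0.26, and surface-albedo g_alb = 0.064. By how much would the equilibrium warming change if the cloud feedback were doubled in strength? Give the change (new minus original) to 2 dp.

Original: g = 0.544, ΔT = 1.77/(1−0.544) = 3.8816 K.
With doubled cloud: g' = 0.764, ΔT' = 1.77/(1−0.764) = 7.5000 K.
Change = 7.5000 − 3.8816 = 3.62 K.

3.62 K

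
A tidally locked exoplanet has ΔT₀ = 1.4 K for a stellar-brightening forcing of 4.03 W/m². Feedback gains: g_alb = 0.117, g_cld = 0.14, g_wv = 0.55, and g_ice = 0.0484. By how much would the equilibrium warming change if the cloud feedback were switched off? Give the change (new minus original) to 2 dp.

Original: g = 0.8554, ΔT = 1.4/(1−0.8554) = 9.6819 K.
Without cloud: g' = 0.7154, ΔT' = 1.4/(1−0.7154) = 4.9192 K.
Change = 4.9192 − 9.6819 = -4.76 K.

-4.76 K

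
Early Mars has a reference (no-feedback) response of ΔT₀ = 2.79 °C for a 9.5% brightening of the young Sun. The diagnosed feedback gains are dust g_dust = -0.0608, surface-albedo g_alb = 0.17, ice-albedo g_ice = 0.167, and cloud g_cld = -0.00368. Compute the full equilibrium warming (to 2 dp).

3.84 °C

Total gain g = -0.0608 + 0.17 + 0.167 − 0.00368 = 0.27252.
Amplification A = 1/(1 − 0.27252) = 1.375.
ΔT = 2.79 × 1.375 = 3.84 °C.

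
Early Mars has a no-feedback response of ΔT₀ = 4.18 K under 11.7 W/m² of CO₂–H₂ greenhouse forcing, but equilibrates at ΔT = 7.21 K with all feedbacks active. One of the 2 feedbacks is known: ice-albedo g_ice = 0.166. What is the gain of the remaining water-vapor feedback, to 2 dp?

Amplification A = ΔT/ΔT₀ = 7.21/4.18 = 1.725.
Total gain g = 1 − 1/A = 1 − 1/1.725 = 0.4203.
The known gain is 0.166.
g_wv = 0.4203 − 0.166 = 0.25.

0.25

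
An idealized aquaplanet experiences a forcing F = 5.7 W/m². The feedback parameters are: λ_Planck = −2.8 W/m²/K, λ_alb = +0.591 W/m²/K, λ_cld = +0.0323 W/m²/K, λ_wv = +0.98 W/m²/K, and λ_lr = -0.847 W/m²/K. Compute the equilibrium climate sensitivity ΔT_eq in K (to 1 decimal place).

2.8 K

Net feedback parameter λ = (−2.8) + (+0.591) + (+0.0323) + (+0.98) + (-0.847) = -2.0437 W/m²/K.
ΔT = −F/λ = −5.7/(-2.0437) = 2.8 K.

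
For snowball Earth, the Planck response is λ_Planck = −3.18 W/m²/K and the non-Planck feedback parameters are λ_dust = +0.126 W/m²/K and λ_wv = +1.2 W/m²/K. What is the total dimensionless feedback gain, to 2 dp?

Convert to gains: g_dust = 0.126/3.18 = 0.03962; g_wv = 1.2/3.18 = 0.3774.
Total gain g = 0.41702.

0.42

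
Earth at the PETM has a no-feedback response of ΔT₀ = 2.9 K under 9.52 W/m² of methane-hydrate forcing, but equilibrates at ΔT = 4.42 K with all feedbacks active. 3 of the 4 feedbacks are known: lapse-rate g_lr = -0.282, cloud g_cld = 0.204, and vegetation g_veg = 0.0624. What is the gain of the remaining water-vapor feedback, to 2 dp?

0.36

Amplification A = ΔT/ΔT₀ = 4.42/2.9 = 1.524.
Total gain g = 1 − 1/A = 1 − 1/1.524 = 0.3438.
Known gains sum to -0.282 + 0.204 + 0.0624 = -0.0156.
g_wv = 0.3438 + 0.0156 = 0.36.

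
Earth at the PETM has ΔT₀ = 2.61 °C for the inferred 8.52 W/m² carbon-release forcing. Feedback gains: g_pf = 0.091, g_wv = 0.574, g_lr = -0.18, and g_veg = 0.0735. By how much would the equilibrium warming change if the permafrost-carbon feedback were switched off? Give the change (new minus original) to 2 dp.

-1.01 °C

Original: g = 0.5585, ΔT = 2.61/(1−0.5585) = 5.9117 °C.
Without permafrost-carbon: g' = 0.4675, ΔT' = 2.61/(1−0.4675) = 4.9014 °C.
Change = 4.9014 − 5.9117 = -1.01 °C.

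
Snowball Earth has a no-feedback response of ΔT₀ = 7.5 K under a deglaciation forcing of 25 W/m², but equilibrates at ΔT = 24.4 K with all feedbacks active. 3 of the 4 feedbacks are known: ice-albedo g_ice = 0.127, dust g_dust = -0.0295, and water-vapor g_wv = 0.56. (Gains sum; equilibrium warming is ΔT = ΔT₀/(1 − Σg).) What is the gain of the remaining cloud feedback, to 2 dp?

0.04

Amplification A = ΔT/ΔT₀ = 24.4/7.5 = 3.253.
Total gain g = 1 − 1/A = 1 − 1/3.253 = 0.6926.
Known gains sum to 0.127 − 0.0295 + 0.56 = 0.6575.
g_cld = 0.6926 − 0.6575 = 0.04.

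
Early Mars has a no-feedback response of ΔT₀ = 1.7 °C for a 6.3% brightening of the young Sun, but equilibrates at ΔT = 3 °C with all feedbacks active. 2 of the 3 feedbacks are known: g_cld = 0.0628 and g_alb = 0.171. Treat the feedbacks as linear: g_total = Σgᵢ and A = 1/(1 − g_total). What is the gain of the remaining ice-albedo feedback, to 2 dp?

Amplification A = ΔT/ΔT₀ = 3/1.7 = 1.765.
Total gain g = 1 − 1/A = 1 − 1/1.765 = 0.4334.
Known gains sum to 0.0628 + 0.171 = 0.2338.
g_ice = 0.4334 − 0.2338 = 0.20.

0.20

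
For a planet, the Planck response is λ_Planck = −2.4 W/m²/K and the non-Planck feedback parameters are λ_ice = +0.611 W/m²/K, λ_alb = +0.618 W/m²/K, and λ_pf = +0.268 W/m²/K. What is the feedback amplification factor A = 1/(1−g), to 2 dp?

Convert to gains: g_ice = 0.611/2.4 = 0.2546; g_alb = 0.618/2.4 = 0.2575; g_pf = 0.268/2.4 = 0.1117.
Total gain g = 0.6238.
A = 1/(1 − 0.6238) = 2.66.

2.66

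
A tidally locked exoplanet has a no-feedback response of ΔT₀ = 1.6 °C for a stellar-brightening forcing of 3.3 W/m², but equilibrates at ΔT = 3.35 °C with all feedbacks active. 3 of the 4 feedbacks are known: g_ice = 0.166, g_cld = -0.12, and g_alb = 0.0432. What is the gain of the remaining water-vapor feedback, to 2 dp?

0.43

Amplification A = ΔT/ΔT₀ = 3.35/1.6 = 2.094.
Total gain g = 1 − 1/A = 1 − 1/2.094 = 0.5224.
Known gains sum to 0.166 − 0.12 + 0.0432 = 0.0892.
g_wv = 0.5224 − 0.0892 = 0.43.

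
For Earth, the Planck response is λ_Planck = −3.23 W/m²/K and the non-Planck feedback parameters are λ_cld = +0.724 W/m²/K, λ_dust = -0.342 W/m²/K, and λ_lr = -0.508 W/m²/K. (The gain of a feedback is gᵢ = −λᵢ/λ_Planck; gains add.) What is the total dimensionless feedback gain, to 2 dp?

Convert to gains: g_cld = 0.724/3.23 = 0.2241; g_dust = -0.342/3.23 = -0.1059; g_lr = -0.508/3.23 = -0.1573.
Total gain g = -0.0391.

-0.04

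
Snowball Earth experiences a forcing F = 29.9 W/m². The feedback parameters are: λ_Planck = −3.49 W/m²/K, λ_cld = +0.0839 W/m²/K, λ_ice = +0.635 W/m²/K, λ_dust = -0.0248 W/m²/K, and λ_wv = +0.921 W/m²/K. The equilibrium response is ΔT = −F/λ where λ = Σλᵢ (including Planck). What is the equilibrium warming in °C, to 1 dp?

Net feedback parameter λ = (−3.49) + (+0.0839) + (+0.635) + (-0.0248) + (+0.921) = -1.8749 W/m²/K.
ΔT = −F/λ = −29.9/(-1.8749) = 15.9 °C.

15.9 °C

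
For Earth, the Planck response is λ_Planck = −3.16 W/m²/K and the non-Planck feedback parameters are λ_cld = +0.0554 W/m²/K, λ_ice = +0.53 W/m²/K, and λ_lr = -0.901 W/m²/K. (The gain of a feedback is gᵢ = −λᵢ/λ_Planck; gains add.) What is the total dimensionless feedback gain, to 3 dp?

-0.100

Convert to gains: g_cld = 0.0554/3.16 = 0.01753; g_ice = 0.53/3.16 = 0.1677; g_lr = -0.901/3.16 = -0.2851.
Total gain g = -0.09987.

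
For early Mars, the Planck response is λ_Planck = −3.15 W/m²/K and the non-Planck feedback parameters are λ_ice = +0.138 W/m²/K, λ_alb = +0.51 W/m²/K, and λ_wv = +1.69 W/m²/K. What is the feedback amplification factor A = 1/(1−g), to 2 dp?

3.88

Convert to gains: g_ice = 0.138/3.15 = 0.04381; g_alb = 0.51/3.15 = 0.1619; g_wv = 1.69/3.15 = 0.5365.
Total gain g = 0.74221.
A = 1/(1 − 0.74221) = 3.88.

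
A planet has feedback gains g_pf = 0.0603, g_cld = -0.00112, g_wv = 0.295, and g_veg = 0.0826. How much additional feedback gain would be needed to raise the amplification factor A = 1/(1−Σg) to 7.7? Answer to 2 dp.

Current total gain = 0.43678.
Target gain for A = 7.7: g* = 1 − 1/7.7 = 0.8701.
Additional gain needed = 0.8701 − 0.43678 = 0.43.

0.43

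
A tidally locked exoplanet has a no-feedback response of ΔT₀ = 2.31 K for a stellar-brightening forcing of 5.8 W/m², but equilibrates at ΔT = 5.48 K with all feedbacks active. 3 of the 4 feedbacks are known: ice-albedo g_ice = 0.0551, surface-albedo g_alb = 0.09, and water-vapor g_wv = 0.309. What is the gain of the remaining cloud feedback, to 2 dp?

Amplification A = ΔT/ΔT₀ = 5.48/2.31 = 2.372.
Total gain g = 1 − 1/A = 1 − 1/2.372 = 0.5784.
Known gains sum to 0.0551 + 0.09 + 0.309 = 0.4541.
g_cld = 0.5784 − 0.4541 = 0.12.

0.12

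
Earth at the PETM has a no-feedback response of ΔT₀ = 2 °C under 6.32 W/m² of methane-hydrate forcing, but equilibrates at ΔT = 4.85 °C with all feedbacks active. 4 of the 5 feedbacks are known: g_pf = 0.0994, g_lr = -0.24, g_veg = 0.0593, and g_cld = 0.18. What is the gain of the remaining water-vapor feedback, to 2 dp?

0.49

Amplification A = ΔT/ΔT₀ = 4.85/2 = 2.425.
Total gain g = 1 − 1/A = 1 − 1/2.425 = 0.5876.
Known gains sum to 0.0994 − 0.24 + 0.0593 + 0.18 = 0.0987.
g_wv = 0.5876 − 0.0987 = 0.49.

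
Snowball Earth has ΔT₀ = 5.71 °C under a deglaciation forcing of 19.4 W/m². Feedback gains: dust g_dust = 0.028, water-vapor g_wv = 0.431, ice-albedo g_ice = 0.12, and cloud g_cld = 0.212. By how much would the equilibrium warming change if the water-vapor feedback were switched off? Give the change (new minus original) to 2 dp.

Original: g = 0.791, ΔT = 5.71/(1−0.791) = 27.3206 °C.
Without water-vapor: g' = 0.36, ΔT' = 5.71/(1−0.36) = 8.9219 °C.
Change = 8.9219 − 27.3206 = -18.40 °C.

-18.40 °C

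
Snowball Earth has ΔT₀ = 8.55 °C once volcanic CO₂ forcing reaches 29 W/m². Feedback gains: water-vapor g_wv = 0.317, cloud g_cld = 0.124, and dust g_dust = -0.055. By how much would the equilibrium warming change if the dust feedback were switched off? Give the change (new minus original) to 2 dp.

1.37 °C

Original: g = 0.386, ΔT = 8.55/(1−0.386) = 13.9251 °C.
Without dust: g' = 0.441, ΔT' = 8.55/(1−0.441) = 15.2952 °C.
Change = 15.2952 − 13.9251 = 1.37 °C.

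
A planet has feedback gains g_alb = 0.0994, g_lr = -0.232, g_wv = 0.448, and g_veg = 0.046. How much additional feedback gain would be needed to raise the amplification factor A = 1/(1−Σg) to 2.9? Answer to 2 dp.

0.29

Current total gain = 0.3614.
Target gain for A = 2.9: g* = 1 − 1/2.9 = 0.6552.
Additional gain needed = 0.6552 − 0.3614 = 0.29.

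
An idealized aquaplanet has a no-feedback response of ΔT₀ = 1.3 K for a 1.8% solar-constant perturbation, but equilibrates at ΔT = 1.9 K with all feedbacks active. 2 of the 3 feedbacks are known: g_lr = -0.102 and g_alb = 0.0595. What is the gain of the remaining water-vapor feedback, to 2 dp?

0.36

Amplification A = ΔT/ΔT₀ = 1.9/1.3 = 1.462.
Total gain g = 1 − 1/A = 1 − 1/1.462 = 0.316.
Known gains sum to -0.102 + 0.0595 = -0.0425.
g_wv = 0.316 + 0.0425 = 0.36.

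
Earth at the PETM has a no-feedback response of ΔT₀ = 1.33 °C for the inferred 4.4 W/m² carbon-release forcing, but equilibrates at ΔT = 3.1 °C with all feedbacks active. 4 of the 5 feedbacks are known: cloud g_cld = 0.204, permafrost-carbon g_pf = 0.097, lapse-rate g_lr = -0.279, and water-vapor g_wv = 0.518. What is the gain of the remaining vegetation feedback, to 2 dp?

Amplification A = ΔT/ΔT₀ = 3.1/1.33 = 2.331.
Total gain g = 1 − 1/A = 1 − 1/2.331 = 0.571.
Known gains sum to 0.204 + 0.097 − 0.279 + 0.518 = 0.54.
g_veg = 0.571 − 0.54 = 0.03.

0.03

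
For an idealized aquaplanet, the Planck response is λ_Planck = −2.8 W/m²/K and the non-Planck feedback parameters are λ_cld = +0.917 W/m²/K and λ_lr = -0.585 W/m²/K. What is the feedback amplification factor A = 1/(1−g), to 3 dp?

1.135

Convert to gains: g_cld = 0.917/2.8 = 0.3275; g_lr = -0.585/2.8 = -0.2089.
Total gain g = 0.1186.
A = 1/(1 − 0.1186) = 1.135.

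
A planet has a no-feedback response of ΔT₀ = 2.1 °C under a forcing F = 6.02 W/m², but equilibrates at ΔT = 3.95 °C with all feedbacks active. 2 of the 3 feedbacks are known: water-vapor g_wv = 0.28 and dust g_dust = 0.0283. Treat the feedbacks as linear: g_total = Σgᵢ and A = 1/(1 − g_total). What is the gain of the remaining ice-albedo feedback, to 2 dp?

Amplification A = ΔT/ΔT₀ = 3.95/2.1 = 1.881.
Total gain g = 1 − 1/A = 1 − 1/1.881 = 0.4684.
Known gains sum to 0.28 + 0.0283 = 0.3083.
g_ice = 0.4684 − 0.3083 = 0.16.

0.16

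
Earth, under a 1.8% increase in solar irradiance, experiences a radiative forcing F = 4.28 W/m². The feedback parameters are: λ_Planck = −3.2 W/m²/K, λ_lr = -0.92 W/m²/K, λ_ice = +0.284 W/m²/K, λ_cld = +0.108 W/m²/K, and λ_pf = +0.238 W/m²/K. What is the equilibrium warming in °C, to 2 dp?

1.23 °C

Net feedback parameter λ = (−3.2) + (-0.92) + (+0.284) + (+0.108) + (+0.238) = -3.49 W/m²/K.
ΔT = −F/λ = −4.28/(-3.49) = 1.23 °C.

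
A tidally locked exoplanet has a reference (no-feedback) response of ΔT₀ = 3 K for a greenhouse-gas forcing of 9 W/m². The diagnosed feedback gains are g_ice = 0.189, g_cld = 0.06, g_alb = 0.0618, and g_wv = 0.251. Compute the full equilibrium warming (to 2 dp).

6.85 K

Total gain g = 0.189 + 0.06 + 0.0618 + 0.251 = 0.5618.
Amplification A = 1/(1 − 0.5618) = 2.282.
ΔT = 3 × 2.282 = 6.85 K.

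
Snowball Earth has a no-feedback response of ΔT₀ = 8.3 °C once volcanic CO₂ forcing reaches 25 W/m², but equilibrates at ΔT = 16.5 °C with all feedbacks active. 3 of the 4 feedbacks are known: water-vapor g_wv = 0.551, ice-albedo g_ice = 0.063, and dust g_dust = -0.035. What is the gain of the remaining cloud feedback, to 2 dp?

-0.08

Amplification A = ΔT/ΔT₀ = 16.5/8.3 = 1.988.
Total gain g = 1 − 1/A = 1 − 1/1.988 = 0.497.
Known gains sum to 0.551 + 0.063 − 0.035 = 0.579.
g_cld = 0.497 − 0.579 = -0.08.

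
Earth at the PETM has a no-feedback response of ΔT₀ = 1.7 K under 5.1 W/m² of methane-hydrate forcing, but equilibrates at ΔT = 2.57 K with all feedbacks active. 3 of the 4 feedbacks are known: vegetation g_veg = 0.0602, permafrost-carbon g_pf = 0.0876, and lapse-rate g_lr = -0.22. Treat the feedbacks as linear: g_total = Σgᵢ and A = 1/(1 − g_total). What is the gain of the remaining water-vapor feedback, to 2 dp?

0.41

Amplification A = ΔT/ΔT₀ = 2.57/1.7 = 1.512.
Total gain g = 1 − 1/A = 1 − 1/1.512 = 0.3386.
Known gains sum to 0.0602 + 0.0876 − 0.22 = -0.0722.
g_wv = 0.3386 + 0.0722 = 0.41.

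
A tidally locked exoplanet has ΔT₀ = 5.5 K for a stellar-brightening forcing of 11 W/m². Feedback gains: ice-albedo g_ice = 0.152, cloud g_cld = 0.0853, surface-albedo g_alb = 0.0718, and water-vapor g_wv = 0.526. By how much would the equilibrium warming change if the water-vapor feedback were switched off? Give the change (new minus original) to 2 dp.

-25.39 K

Original: g = 0.8351, ΔT = 5.5/(1−0.8351) = 33.3535 K.
Without water-vapor: g' = 0.3091, ΔT' = 5.5/(1−0.3091) = 7.9606 K.
Change = 7.9606 − 33.3535 = -25.39 K.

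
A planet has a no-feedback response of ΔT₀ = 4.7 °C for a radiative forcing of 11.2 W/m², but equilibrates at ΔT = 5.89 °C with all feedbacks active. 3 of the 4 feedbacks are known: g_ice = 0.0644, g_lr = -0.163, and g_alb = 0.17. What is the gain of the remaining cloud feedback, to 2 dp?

Amplification A = ΔT/ΔT₀ = 5.89/4.7 = 1.253.
Total gain g = 1 − 1/A = 1 − 1/1.253 = 0.2019.
Known gains sum to 0.0644 − 0.163 + 0.17 = 0.0714.
g_cld = 0.2019 − 0.0714 = 0.13.

0.13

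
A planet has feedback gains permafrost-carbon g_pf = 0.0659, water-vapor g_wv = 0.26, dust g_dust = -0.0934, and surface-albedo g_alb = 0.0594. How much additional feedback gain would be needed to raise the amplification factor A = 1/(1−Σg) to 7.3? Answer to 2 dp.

Current total gain = 0.2919.
Target gain for A = 7.3: g* = 1 − 1/7.3 = 0.863.
Additional gain needed = 0.863 − 0.2919 = 0.57.

0.57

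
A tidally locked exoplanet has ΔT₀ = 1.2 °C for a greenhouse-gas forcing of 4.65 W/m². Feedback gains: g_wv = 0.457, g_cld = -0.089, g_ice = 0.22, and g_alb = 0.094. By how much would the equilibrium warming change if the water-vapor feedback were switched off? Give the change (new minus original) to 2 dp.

Original: g = 0.682, ΔT = 1.2/(1−0.682) = 3.7736 °C.
Without water-vapor: g' = 0.225, ΔT' = 1.2/(1−0.225) = 1.5484 °C.
Change = 1.5484 − 3.7736 = -2.23 °C.

-2.23 °C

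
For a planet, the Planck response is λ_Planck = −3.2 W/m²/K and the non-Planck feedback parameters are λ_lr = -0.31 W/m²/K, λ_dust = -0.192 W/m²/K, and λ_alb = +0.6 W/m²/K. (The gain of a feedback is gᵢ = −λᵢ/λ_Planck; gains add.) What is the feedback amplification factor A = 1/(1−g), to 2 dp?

1.03

Convert to gains: g_lr = -0.31/3.2 = -0.09687; g_dust = -0.192/3.2 = -0.06; g_alb = 0.6/3.2 = 0.1875.
Total gain g = 0.03063.
A = 1/(1 − 0.03063) = 1.03.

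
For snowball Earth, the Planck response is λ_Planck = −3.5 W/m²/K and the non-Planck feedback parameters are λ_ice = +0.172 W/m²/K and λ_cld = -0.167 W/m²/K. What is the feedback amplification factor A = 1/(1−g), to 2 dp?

Convert to gains: g_ice = 0.172/3.5 = 0.04914; g_cld = -0.167/3.5 = -0.04771.
Total gain g = 0.00143.
A = 1/(1 − 0.00143) = 1.00.

1.00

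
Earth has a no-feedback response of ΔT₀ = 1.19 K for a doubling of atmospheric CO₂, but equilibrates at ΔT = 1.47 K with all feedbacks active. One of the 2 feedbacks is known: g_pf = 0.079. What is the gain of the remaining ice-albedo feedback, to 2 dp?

Amplification A = ΔT/ΔT₀ = 1.47/1.19 = 1.235.
Total gain g = 1 − 1/A = 1 − 1/1.235 = 0.1903.
The known gain is 0.079.
g_ice = 0.1903 − 0.079 = 0.11.

0.11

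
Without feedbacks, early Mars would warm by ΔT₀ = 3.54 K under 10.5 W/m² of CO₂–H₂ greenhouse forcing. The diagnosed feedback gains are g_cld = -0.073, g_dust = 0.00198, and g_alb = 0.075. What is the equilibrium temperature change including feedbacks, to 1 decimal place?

Total gain g = -0.073 + 0.00198 + 0.075 = 0.00398.
Amplification A = 1/(1 − 0.00398) = 1.004.
ΔT = 3.54 × 1.004 = 3.6 K.

3.6 K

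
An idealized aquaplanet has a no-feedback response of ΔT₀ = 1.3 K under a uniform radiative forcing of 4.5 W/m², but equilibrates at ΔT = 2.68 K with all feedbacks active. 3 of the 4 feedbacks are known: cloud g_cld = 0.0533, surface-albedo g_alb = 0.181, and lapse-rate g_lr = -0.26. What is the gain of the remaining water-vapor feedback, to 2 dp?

Amplification A = ΔT/ΔT₀ = 2.68/1.3 = 2.062.
Total gain g = 1 − 1/A = 1 − 1/2.062 = 0.515.
Known gains sum to 0.0533 + 0.181 − 0.26 = -0.0257.
g_wv = 0.515 + 0.0257 = 0.54.

0.54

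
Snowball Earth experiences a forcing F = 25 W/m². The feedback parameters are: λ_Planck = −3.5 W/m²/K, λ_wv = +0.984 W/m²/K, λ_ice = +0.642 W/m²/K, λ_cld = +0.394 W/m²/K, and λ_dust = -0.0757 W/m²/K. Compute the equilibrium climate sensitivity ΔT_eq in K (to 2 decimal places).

16.07 K

Net feedback parameter λ = (−3.5) + (+0.984) + (+0.642) + (+0.394) + (-0.0757) = -1.5557 W/m²/K.
ΔT = −F/λ = −25/(-1.5557) = 16.07 K.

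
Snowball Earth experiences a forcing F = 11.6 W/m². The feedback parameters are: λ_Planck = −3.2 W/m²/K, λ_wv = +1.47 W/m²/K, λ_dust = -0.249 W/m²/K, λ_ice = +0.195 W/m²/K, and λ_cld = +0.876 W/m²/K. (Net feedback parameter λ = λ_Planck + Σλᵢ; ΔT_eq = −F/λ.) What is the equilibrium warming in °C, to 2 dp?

12.78 °C

Net feedback parameter λ = (−3.2) + (+1.47) + (-0.249) + (+0.195) + (+0.876) = -0.908 W/m²/K.
ΔT = −F/λ = −11.6/(-0.908) = 12.78 °C.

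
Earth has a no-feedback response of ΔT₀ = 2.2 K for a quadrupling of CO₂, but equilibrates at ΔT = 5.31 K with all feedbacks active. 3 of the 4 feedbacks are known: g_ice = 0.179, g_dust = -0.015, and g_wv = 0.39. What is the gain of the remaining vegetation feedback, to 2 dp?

0.03

Amplification A = ΔT/ΔT₀ = 5.31/2.2 = 2.414.
Total gain g = 1 − 1/A = 1 − 1/2.414 = 0.5857.
Known gains sum to 0.179 − 0.015 + 0.39 = 0.554.
g_veg = 0.5857 − 0.554 = 0.03.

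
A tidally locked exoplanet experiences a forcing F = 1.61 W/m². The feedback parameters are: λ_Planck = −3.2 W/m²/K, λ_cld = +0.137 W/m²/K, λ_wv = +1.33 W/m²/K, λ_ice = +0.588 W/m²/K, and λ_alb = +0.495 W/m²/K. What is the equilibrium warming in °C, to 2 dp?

2.48 °C

Net feedback parameter λ = (−3.2) + (+0.137) + (+1.33) + (+0.588) + (+0.495) = -0.65 W/m²/K.
ΔT = −F/λ = −1.61/(-0.65) = 2.48 °C.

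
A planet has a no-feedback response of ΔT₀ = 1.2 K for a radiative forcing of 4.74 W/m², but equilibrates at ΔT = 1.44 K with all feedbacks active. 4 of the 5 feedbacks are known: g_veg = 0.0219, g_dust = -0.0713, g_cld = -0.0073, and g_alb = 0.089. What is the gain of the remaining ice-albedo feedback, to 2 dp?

0.13

Amplification A = ΔT/ΔT₀ = 1.44/1.2 = 1.2.
Total gain g = 1 − 1/A = 1 − 1/1.2 = 0.1667.
Known gains sum to 0.0219 − 0.0713 − 0.0073 + 0.089 = 0.0323.
g_ice = 0.1667 − 0.0323 = 0.13.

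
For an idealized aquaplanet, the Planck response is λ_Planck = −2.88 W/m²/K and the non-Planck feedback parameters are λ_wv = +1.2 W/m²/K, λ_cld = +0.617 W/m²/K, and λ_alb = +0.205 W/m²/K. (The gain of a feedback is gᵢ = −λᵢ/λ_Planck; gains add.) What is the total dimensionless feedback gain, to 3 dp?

Convert to gains: g_wv = 1.2/2.88 = 0.4167; g_cld = 0.617/2.88 = 0.2142; g_alb = 0.205/2.88 = 0.07118.
Total gain g = 0.70208.

0.702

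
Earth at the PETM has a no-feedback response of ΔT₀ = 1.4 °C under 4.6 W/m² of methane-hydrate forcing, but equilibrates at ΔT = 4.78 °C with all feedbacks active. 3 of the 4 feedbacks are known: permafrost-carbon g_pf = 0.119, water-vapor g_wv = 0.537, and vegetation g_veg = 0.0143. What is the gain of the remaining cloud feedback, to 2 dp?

Amplification A = ΔT/ΔT₀ = 4.78/1.4 = 3.414.
Total gain g = 1 − 1/A = 1 − 1/3.414 = 0.7071.
Known gains sum to 0.119 + 0.537 + 0.0143 = 0.6703.
g_cld = 0.7071 − 0.6703 = 0.04.

0.04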